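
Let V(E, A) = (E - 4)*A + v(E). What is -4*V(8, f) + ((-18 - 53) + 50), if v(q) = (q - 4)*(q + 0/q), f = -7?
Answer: -37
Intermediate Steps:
v(q) = q*(-4 + q) (v(q) = (-4 + q)*(q + 0) = (-4 + q)*q = q*(-4 + q))
V(E, A) = A*(-4 + E) + E*(-4 + E) (V(E, A) = (E - 4)*A + E*(-4 + E) = (-4 + E)*A + E*(-4 + E) = A*(-4 + E) + E*(-4 + E))
-4*V(8, f) + ((-18 - 53) + 50) = -4*(-4*(-7) - 7*8 + 8*(-4 + 8)) + ((-18 - 53) + 50) = -4*(28 - 56 + 8*4) + (-71 + 50) = -4*(28 - 56 + 32) - 21 = -4*4 - 21 = -16 - 21 = -37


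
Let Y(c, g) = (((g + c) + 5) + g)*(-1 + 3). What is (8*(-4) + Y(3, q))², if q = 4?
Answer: 0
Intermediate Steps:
Y(c, g) = 10 + 2*c + 4*g (Y(c, g) = (((c + g) + 5) + g)*2 = ((5 + c + g) + g)*2 = (5 + c + 2*g)*2 = 10 + 2*c + 4*g)
(8*(-4) + Y(3, q))² = (8*(-4) + (10 + 2*3 + 4*4))² = (-32 + (10 + 6 + 16))² = (-32 + 32)² = 0² = 0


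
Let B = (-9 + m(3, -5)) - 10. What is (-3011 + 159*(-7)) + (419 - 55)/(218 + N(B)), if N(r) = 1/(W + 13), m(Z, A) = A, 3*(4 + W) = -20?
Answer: -6303048/1529 ≈ -4122.3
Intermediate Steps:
W = -32/3 (W = -4 + (⅓)*(-20) = -4 - 20/3 = -32/3 ≈ -10.667)
B = -24 (B = (-9 - 5) - 10 = -14 - 10 = -24)
N(r) = 3/7 (N(r) = 1/(-32/3 + 13) = 1/(7/3) = 3/7)
(-3011 + 159*(-7)) + (419 - 55)/(218 + N(B)) = (-3011 + 159*(-7)) + (419 - 55)/(218 + 3/7) = (-3011 - 1113) + 364/(1529/7) = -4124 + 364*(7/1529) = -4124 + 2548/1529 = -6303048/1529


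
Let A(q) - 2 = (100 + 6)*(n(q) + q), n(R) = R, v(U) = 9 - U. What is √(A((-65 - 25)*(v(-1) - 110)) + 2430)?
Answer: 4*√119402 ≈ 1382.2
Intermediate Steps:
A(q) = 2 + 212*q (A(q) = 2 + (100 + 6)*(q + q) = 2 + 106*(2*q) = 2 + 212*q)
√(A((-65 - 25)*(v(-1) - 110)) + 2430) = √((2 + 212*((-65 - 25)*((9 - 1*(-1)) - 110))) + 2430) = √((2 + 212*(-90*((9 + 1) - 110))) + 2430) = √((2 + 212*(-90*(10 - 110))) + 2430) = √((2 + 212*(-90*(-100))) + 2430) = √((2 + 212*9000) + 2430) = √((2 + 1908000) + 2430) = √(1908002 + 2430) = √1910432 = 4*√119402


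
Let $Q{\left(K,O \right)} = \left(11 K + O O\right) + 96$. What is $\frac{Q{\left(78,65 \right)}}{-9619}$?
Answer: $- \frac{5179}{9619} \approx -0.53841$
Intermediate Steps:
$Q{\left(K,O \right)} = 96 + O^{2} + 11 K$ ($Q{\left(K,O \right)} = \left(11 K + O^{2}\right) + 96 = \left(O^{2} + 11 K\right) + 96 = 96 + O^{2} + 11 K$)
$\frac{Q{\left(78,65 \right)}}{-9619} = \frac{96 + 65^{2} + 11 \cdot 78}{-9619} = \left(96 + 4225 + 858\right) \left(- \frac{1}{9619}\right) = 5179 \left(- \frac{1}{9619}\right) = - \frac{5179}{9619}$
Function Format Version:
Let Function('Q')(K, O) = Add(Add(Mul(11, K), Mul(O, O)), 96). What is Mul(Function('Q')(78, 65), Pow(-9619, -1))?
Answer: Rational(-5179, 9619) ≈ -0.53841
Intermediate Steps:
Function('Q')(K, O) = Add(96, Pow(O, 2), Mul(11, K)) (Function('Q')(K, O) = Add(Add(Mul(11, K), Pow(O, 2)), 96) = Add(Add(Pow(O, 2), Mul(11, K)), 96) = Add(96, Pow(O, 2), Mul(11, K)))
Mul(Function('Q')(78, 65), Pow(-9619, -1)) = Mul(Add(96, Pow(65, 2), Mul(11, 78)), Pow(-9619, -1)) = Mul(Add(96, 4225, 858), Rational(-1, 9619)) = Mul(5179, Rational(-1, 9619)) = Rational(-5179, 9619)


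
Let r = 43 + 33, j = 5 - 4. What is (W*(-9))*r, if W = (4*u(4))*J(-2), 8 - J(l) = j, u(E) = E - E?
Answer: 0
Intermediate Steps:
j = 1
u(E) = 0
J(l) = 7 (J(l) = 8 - 1*1 = 8 - 1 = 7)
W = 0 (W = (4*0)*7 = 0*7 = 0)
r = 76
(W*(-9))*r = (0*(-9))*76 = 0*76 = 0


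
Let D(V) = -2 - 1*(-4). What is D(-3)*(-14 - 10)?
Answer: -48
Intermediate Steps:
D(V) = 2 (D(V) = -2 + 4 = 2)
D(-3)*(-14 - 10) = 2*(-14 - 10) = 2*(-24) = -48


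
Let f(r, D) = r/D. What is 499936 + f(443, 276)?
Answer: 137982779/276 ≈ 4.9994e+5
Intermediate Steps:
499936 + f(443, 276) = 499936 + 443/276 = 137982779/276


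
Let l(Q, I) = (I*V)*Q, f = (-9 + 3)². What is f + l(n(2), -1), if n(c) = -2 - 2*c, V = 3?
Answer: 54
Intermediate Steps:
f = 36 (f = (-6)² = 36)
l(Q, I) = 3*I*Q (l(Q, I) = (I*3)*Q = (3*I)*Q = 3*I*Q)
f + l(n(2), -1) = 36 + 3*(-1)*(-2 - 2*2) = 36 + 3*(-1)*(-2 - 4) = 36 + 3*(-1)*(-6) = 36 + 18 = 54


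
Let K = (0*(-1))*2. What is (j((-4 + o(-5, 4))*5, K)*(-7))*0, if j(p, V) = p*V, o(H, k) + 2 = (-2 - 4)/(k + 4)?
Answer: 0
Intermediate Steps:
K = 0 (K = 0*2 = 0)
o(H, k) = -2 - 6/(4 + k) (o(H, k) = -2 + (-2 - 4)/(k + 4) = -2 - 6/(4 + k))
j(p, V) = V*p
(j((-4 + o(-5, 4))*5, K)*(-7))*0 = ((0*((-4 + 2*(-7 - 1*4)/(4 + 4))*5))*(-7))*0 = ((0*((-4 + 2*(-7 - 4)/8)*5))*(-7))*0 = ((0*((-4 + 2*(⅛)*(-11))*5))*(-7))*0 = ((0*((-4 - 11/4)*5))*(-7))*0 = ((0*(-27/4*5))*(-7))*0 = ((0*(-135/4))*(-7))*0 = (0*(-7))*0 = 0*0 = 0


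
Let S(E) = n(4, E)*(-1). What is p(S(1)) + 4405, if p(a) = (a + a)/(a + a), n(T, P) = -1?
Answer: 4406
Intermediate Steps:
S(E) = 1 (S(E) = -1*(-1) = 1)
p(a) = 1 (p(a) = (2*a)/((2*a)) = (2*a)*(1/(2*a)) = 1)
p(S(1)) + 4405 = 1 + 4405 = 4406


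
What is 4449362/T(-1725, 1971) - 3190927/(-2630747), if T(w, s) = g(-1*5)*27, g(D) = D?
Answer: -11704714958269/355150845 ≈ -32957.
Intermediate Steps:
T(w, s) = -135 (T(w, s) = -1*5*27 = -5*27 = -135)
4449362/T(-1725, 1971) - 3190927/(-2630747) = 4449362/(-135) - 3190927/(-2630747) = 4449362*(-1/135) - 3190927*(-1/2630747) = -4449362/135 + 3190927/2630747 = -11704714958269/355150845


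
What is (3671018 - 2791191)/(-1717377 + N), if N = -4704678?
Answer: -879827/6422055 ≈ -0.13700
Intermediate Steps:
(3671018 - 2791191)/(-1717377 + N) = (3671018 - 2791191)/(-1717377 - 4704678) = 879827/(-6422055) = 879827*(-1/6422055) = -879827/6422055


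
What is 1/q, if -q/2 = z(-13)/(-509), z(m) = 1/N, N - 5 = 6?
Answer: 5599/2 ≈ 2799.5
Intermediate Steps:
N = 11 (N = 5 + 6 = 11)
z(m) = 1/11
q = 2/5599 (q = -2/(11*(-509)) = -2*(-1)/(11*509) = -2*(-1/5599) = 2/5599 ≈ 0.00035721)
1/q = 1/(2/5599) = 5599/2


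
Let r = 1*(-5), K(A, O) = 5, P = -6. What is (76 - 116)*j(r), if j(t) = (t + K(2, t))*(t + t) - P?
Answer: -240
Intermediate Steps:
r = -5
j(t) = 6 + 2*t*(5 + t) (j(t) = (t + 5)*(t + t) - 1*(-6) = (5 + t)*(2*t) + 6 = 2*t*(5 + t) + 6 = 6 + 2*t*(5 + t))
(76 - 116)*j(r) = (76 - 116)*(6 + 2*(-5)² + 10*(-5)) = -40*(6 + 2*25 - 50) = -40*(6 + 50 - 50) = -40*6 = -240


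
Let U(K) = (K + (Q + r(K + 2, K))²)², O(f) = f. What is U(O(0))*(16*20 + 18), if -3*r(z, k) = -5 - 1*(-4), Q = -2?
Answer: 211250/81 ≈ 2608.0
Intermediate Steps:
r(z, k) = ⅓ (r(z, k) = -(-5 - 1*(-4))/3 = -(-5 + 4)/3 = -⅓*(-1) = ⅓)
U(K) = (25/9 + K)² (U(K) = (K + (-2 + ⅓)²)² = (K + (-5/3)²)² = (K + 25/9)² = (25/9 + K)²)
U(O(0))*(16*20 + 18) = ((25 + 9*0)²/81)*(16*20 + 18) = ((25 + 0)²/81)*(320 + 18) = ((1/81)*25²)*338 = ((1/81)*625)*338 = (625/81)*338 = 211250/81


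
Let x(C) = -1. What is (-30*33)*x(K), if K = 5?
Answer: 990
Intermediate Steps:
(-30*33)*x(K) = -30*33*(-1) = -990*(-1) = 990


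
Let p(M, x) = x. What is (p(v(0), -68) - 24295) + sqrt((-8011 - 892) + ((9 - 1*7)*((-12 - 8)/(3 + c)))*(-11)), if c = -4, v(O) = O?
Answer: -24363 + I*sqrt(9343) ≈ -24363.0 + 96.659*I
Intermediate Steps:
(p(v(0), -68) - 24295) + sqrt((-8011 - 892) + ((9 - 1*7)*((-12 - 8)/(3 + c)))*(-11)) = (-68 - 24295) + sqrt((-8011 - 892) + ((9 - 1*7)*((-12 - 8)/(3 - 4)))*(-11)) = -24363 + sqrt(-8903 + ((9 - 7)*(-20/(-1)))*(-11)) = -24363 + sqrt(-8903 + (2*(-20*(-1)))*(-11)) = -24363 + sqrt(-8903 + (2*20)*(-11)) = -24363 + sqrt(-8903 + 40*(-11)) = -24363 + sqrt(-8903 - 440) = -24363 + sqrt(-9343) = -24363 + I*sqrt(9343)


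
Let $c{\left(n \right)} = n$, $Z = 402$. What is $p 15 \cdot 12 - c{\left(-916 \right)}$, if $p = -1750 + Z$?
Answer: $-241724$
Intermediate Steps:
$p = -1348$ ($p = -1750 + 402 = -1348$)
$p 15 \cdot 12 - c{\left(-916 \right)} = - 1348 \cdot 15 \cdot 12 - -916 = \left(-1348\right) 180 + 916 = -242640 + 916 = -241724$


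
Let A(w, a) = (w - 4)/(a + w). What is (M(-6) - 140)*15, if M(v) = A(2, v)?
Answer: -4185/2 ≈ -2092.5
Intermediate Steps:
A(w, a) = (-4 + w)/(a + w)
M(v) = -2/(2 + v) (M(v) = (-4 + 2)/(v + 2) = -2/(2 + v))
(M(-6) - 140)*15 = (-2/(2 - 6) - 140)*15 = (-2/(-4) - 140)*15 = (-2*(-¼) - 140)*15 = (½ - 140)*15 = -279/2*15 = -4185/2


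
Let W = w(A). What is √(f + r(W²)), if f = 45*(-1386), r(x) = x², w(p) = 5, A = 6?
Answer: I*√61745 ≈ 248.49*I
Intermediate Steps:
W = 5
f = -62370
√(f + r(W²)) = √(-62370 + (5²)²) = √(-62370 + 25²) = √(-62370 + 625) = √(-61745) = I*√61745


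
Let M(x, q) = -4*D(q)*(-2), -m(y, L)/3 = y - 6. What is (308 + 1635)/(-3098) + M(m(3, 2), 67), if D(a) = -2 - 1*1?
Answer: -76295/3098 ≈ -24.627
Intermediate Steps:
m(y, L) = 18 - 3*y (m(y, L) = -3*(y - 6) = -3*(-6 + y) = 18 - 3*y)
D(a) = -3 (D(a) = -2 - 1 = -3)
M(x, q) = -24 (M(x, q) = -4*(-3)*(-2) = 12*(-2) = -24)
(308 + 1635)/(-3098) + M(m(3, 2), 67) = (308 + 1635)/(-3098) - 24 = 1943*(-1/3098) - 24 = -1943/3098 - 24 = -76295/3098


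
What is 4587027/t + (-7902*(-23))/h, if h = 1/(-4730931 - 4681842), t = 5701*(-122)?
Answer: -1189853023022242503/695522 ≈ -1.7107e+12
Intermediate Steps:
t = -695522
h = -1/9412773 (h = 1/(-9412773) = -1/9412773 ≈ -1.0624e-7)
4587027/t + (-7902*(-23))/h = 4587027/(-695522) + (-7902*(-23))/(-1/9412773) = 4587027*(-1/695522) + 181746*(-9412773) = -4587027/695522 - 1710733841658 = -1189853023022242503/695522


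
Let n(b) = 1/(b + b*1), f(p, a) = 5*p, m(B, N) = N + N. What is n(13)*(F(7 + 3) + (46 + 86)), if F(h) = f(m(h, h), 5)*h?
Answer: 566/13 ≈ 43.538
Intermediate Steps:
m(B, N) = 2*N
n(b) = 1/(2*b) (n(b) = 1/(b + b) = 1/(2*b))
F(h) = 10*h² (F(h) = (5*(2*h))*h = (10*h)*h = 10*h²)
n(13)*(F(7 + 3) + (46 + 86)) = ((½)/13)*(10*(7 + 3)² + (46 + 86)) = ((½)*(1/13))*(10*10² + 132) = (10*100 + 132)/26 = (1000 + 132)/26 = (1/26)*1132 = 566/13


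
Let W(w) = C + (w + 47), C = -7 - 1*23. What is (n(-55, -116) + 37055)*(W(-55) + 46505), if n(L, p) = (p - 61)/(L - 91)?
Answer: 251396088669/146 ≈ 1.7219e+9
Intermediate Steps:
C = -30 (C = -7 - 23 = -30)
n(L, p) = (-61 + p)/(-91 + L)
W(w) = 17 + w (W(w) = -30 + (w + 47) = -30 + (47 + w) = 17 + w)
(n(-55, -116) + 37055)*(W(-55) + 46505) = ((-61 - 116)/(-91 - 55) + 37055)*((17 - 55) + 46505) = (-177/(-146) + 37055)*(-38 + 46505) = (-1/146*(-177) + 37055)*46467 = (177/146 + 37055)*46467 = (5410207/146)*46467 = 251396088669/146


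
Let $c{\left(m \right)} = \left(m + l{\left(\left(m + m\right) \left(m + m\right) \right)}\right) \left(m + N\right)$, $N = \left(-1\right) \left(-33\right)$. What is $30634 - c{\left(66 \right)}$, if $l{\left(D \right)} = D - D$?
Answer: $24100$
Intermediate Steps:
$l{\left(D \right)} = 0$
$N = 33$
$c{\left(m \right)} = m \left(33 + m\right)$ ($c{\left(m \right)} = \left(m + 0\right) \left(m + 33\right) = m \left(33 + m\right)$)
$30634 - c{\left(66 \right)} = 30634 - 66 \left(33 + 66\right) = 30634 - 66 \cdot 99 = 30634 - 6534 = 24100$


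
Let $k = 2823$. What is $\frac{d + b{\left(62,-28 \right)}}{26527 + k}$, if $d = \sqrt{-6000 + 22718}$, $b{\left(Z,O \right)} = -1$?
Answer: $- \frac{1}{29350} + \frac{\sqrt{16718}}{29350} \approx 0.0043713$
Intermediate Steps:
$d = \sqrt{16718} \approx 129.3$
$\frac{d + b{\left(62,-28 \right)}}{26527 + k} = \frac{\sqrt{16718} - 1}{26527 + 2823} = \frac{-1 + \sqrt{16718}}{29350} = \left(-1 + \sqrt{16718}\right) \frac{1}{29350} = - \frac{1}{29350} + \frac{\sqrt{16718}}{29350}$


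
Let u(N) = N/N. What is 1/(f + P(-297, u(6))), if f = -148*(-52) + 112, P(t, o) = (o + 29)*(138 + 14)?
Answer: 1/12368 ≈ 8.0854e-5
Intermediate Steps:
u(N) = 1
P(t, o) = 4408 + 152*o (P(t, o) = (29 + o)*152 = 4408 + 152*o)
f = 7808 (f = 7696 + 112 = 7808)
1/(f + P(-297, u(6))) = 1/(7808 + (4408 + 152*1)) = 1/(7808 + (4408 + 152)) = 1/(7808 + 4560) = 1/12368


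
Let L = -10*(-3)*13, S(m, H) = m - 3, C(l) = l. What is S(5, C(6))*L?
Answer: 780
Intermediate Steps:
S(m, H) = -3 + m
L = 390 (L = 30*13 = 390)
S(5, C(6))*L = (-3 + 5)*390 = 2*390 = 780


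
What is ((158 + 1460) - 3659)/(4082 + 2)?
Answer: -2041/4084 ≈ -0.49975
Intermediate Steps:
((158 + 1460) - 3659)/(4082 + 2) = (1618 - 3659)/4084 = -2041*1/4084 = -2041/4084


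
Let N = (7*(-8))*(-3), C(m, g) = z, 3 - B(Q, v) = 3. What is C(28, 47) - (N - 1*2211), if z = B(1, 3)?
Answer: 2043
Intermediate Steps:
B(Q, v) = 0 (B(Q, v) = 3 - 1*3 = 3 - 3 = 0)
z = 0
C(m, g) = 0
N = 168 (N = -56*(-3) = 168)
C(28, 47) - (N - 1*2211) = 0 - (168 - 1*2211) = 0 - (168 - 2211) = 0 - 1*(-2043) = 0 + 2043 = 2043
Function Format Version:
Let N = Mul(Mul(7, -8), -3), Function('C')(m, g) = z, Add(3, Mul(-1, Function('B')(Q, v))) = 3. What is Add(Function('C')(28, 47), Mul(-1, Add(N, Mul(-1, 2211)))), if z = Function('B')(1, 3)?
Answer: 2043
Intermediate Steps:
Function('B')(Q, v) = 0 (Function('B')(Q, v) = Add(3, Mul(-1, 3)) = Add(3, -3) = 0)
z = 0
Function('C')(m, g) = 0
N = 168 (N = Mul(-56, -3) = 168)
Add(Function('C')(28, 47), Mul(-1, Add(N, Mul(-1, 2211)))) = Add(0, Mul(-1, Add(168, Mul(-1, 2211)))) = Add(0, Mul(-1, Add(168, -2211))) = Add(0, Mul(-1, -2043)) = Add(0, 2043) = 2043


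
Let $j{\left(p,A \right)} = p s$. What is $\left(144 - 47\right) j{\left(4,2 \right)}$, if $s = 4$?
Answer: $1552$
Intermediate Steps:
$j{\left(p,A \right)} = 4 p$ ($j{\left(p,A \right)} = p 4 = 4 p$)
$\left(144 - 47\right) j{\left(4,2 \right)} = \left(144 - 47\right) 4 \cdot 4 = 97 \cdot 16 = 1552$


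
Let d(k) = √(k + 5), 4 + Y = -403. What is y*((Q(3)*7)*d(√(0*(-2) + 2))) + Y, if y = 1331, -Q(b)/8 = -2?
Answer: -407 + 149072*√(5 + √2) ≈ 3.7714e+5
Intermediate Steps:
Y = -407 (Y = -4 - 403 = -407)
Q(b) = 16 (Q(b) = -8*(-2) = 16)
d(k) = √(5 + k)
y*((Q(3)*7)*d(√(0*(-2) + 2))) + Y = 1331*((16*7)*√(5 + √(0*(-2) + 2))) - 407 = 1331*(112*√(5 + √(0 + 2))) - 407 = 1331*(112*√(5 + √2)) - 407 = 149072*√(5 + √2) - 407 = -407 + 149072*√(5 + √2)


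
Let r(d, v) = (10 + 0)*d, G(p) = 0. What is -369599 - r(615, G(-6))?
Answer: -375749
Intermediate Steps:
r(d, v) = 10*d
-369599 - r(615, G(-6)) = -369599 - 10*615 = -369599 - 1*6150 = -369599 - 6150 = -375749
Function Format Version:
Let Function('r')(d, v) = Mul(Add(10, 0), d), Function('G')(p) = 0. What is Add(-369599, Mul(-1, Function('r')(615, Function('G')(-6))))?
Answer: -375749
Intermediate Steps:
Function('r')(d, v) = Mul(10, d)
Add(-369599, Mul(-1, Function('r')(615, Function('G')(-6)))) = Add(-369599, Mul(-1, Mul(10, 615))) = Add(-369599, Mul(-1, 6150)) = Add(-369599, -6150) = -375749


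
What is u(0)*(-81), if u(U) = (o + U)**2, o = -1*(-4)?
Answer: -1296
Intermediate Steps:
o = 4
u(U) = (4 + U)**2
u(0)*(-81) = (4 + 0)**2*(-81) = 4**2*(-81) = 16*(-81) = -1296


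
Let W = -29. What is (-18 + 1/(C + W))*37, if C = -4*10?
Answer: -45991/69 ≈ -666.54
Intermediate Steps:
C = -40
(-18 + 1/(C + W))*37 = (-18 + 1/(-40 - 29))*37 = (-18 + 1/(-69))*37 = (-18 - 1/69)*37 = -1243/69*37 = -45991/69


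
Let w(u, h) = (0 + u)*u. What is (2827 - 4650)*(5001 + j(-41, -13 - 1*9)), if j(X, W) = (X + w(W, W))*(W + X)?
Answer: 41761284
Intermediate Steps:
w(u, h) = u² (w(u, h) = u*u = u²)
j(X, W) = (W + X)*(X + W²) (j(X, W) = (X + W²)*(W + X) = (W + X)*(X + W²))
(2827 - 4650)*(5001 + j(-41, -13 - 1*9)) = (2827 - 4650)*(5001 + ((-13 - 1*9)³ + (-41)² + (-13 - 1*9)*(-41) - 41*(-13 - 1*9)²)) = -1823*(5001 + ((-13 - 9)³ + 1681 + (-13 - 9)*(-41) - 41*(-13 - 9)²)) = -1823*(5001 + ((-22)³ + 1681 - 22*(-41) - 41*(-22)²)) = -1823*(5001 + (-10648 + 1681 + 902 - 41*484)) = -1823*(5001 + (-10648 + 1681 + 902 - 19844)) = -1823*(5001 - 27909) = -1823*(-22908) = 41761284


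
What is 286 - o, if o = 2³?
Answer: 278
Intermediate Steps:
o = 8
286 - o = 286 - 1*8 = 286 - 8 = 278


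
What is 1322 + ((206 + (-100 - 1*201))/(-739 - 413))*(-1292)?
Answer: 350051/288 ≈ 1215.5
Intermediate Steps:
1322 + ((206 + (-100 - 1*201))/(-739 - 413))*(-1292) = 1322 + ((206 + (-100 - 201))/(-1152))*(-1292) = 1322 + ((206 - 301)*(-1/1152))*(-1292) = 1322 - 95*(-1/1152)*(-1292) = 1322 + (95/1152)*(-1292) = 1322 - 30685/288 = 350051/288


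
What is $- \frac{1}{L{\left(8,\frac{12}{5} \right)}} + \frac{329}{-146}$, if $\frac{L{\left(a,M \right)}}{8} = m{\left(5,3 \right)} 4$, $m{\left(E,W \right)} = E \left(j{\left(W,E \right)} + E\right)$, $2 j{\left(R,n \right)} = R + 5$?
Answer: $- \frac{236953}{105120} \approx -2.2541$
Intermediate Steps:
$j{\left(R,n \right)} = \frac{5}{2} + \frac{R}{2}$ ($j{\left(R,n \right)} = \frac{R + 5}{2} = \frac{5 + R}{2} = \frac{5}{2} + \frac{R}{2}$)
$m{\left(E,W \right)} = E \left(\frac{5}{2} + E + \frac{W}{2}\right)$ ($m{\left(E,W \right)} = E \left(\left(\frac{5}{2} + \frac{W}{2}\right) + E\right) = E \left(\frac{5}{2} + E + \frac{W}{2}\right)$)
$L{\left(a,M \right)} = 1440$ ($L{\left(a,M \right)} = 8 \cdot \frac{1}{2} \cdot 5 \left(5 + 3 + 2 \cdot 5\right) 4 = 8 \cdot \frac{1}{2} \cdot 5 \left(5 + 3 + 10\right) 4 = 8 \cdot \frac{1}{2} \cdot 5 \cdot 18 \cdot 4 = 8 \cdot 45 \cdot 4 = 8 \cdot 180 = 1440$)
$- \frac{1}{L{\left(8,\frac{12}{5} \right)}} + \frac{329}{-146} = - \frac{1}{1440} + \frac{329}{-146} = \left(-1\right) \frac{1}{1440} + 329 \left(- \frac{1}{146}\right) = - \frac{1}{1440} - \frac{329}{146} = - \frac{236953}{105120}$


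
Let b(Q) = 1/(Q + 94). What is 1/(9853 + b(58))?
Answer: 152/1497657 ≈ 0.00010149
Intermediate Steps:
b(Q) = 1/(94 + Q)
1/(9853 + b(58)) = 1/(9853 + 1/(94 + 58)) = 1/(9853 + 1/152) = 1/(1497657/152) = 152/1497657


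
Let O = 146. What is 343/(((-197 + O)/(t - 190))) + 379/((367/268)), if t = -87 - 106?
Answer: 53392595/18717 ≈ 2852.6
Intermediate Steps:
t = -193
343/(((-197 + O)/(t - 190))) + 379/((367/268)) = 343/(((-197 + 146)/(-193 - 190))) + 379/((367/268)) = 343/((-51/(-383))) + 379/((367*(1/268))) = 343/((-51*(-1/383))) + 379/(367/268) = 343/(51/383) + 379*(268/367) = 343*(383/51) + 101572/367 = 131369/51 + 101572/367 = 53392595/18717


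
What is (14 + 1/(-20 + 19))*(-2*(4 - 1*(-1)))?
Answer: -130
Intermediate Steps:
(14 + 1/(-20 + 19))*(-2*(4 - 1*(-1))) = (14 + 1/(-1))*(-2*(4 + 1)) = (14 - 1)*(-2*5) = 13*(-10) = -130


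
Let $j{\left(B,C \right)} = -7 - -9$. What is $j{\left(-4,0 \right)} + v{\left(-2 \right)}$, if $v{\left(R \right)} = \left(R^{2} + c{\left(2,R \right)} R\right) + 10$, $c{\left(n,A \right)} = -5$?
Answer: $26$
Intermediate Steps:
$j{\left(B,C \right)} = 2$ ($j{\left(B,C \right)} = -7 + 9 = 2$)
$v{\left(R \right)} = 10 + R^{2} - 5 R$ ($v{\left(R \right)} = \left(R^{2} - 5 R\right) + 10 = 10 + R^{2} - 5 R$)
$j{\left(-4,0 \right)} + v{\left(-2 \right)} = 2 + \left(10 + \left(-2\right)^{2} - -10\right) = 2 + \left(10 + 4 + 10\right) = 2 + 24 = 26$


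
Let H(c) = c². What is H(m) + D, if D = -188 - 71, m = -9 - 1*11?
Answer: 141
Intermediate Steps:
m = -20 (m = -9 - 11 = -20)
D = -259
H(m) + D = (-20)² - 259 = 400 - 259 = 141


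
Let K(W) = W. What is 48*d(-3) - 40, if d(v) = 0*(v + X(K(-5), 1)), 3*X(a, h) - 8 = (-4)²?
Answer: -40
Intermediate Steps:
X(a, h) = 8 (X(a, h) = 8/3 + (⅓)*(-4)² = 8/3 + (⅓)*16 = 8/3 + 16/3 = 8)
d(v) = 0 (d(v) = 0*(v + 8) = 0*(8 + v) = 0)
48*d(-3) - 40 = 48*0 - 40 = 0 - 40 = -40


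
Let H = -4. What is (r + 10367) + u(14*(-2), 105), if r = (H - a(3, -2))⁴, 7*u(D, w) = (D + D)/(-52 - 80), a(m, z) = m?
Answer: 421346/33 ≈ 12768.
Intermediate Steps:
u(D, w) = -D/462 (u(D, w) = ((D + D)/(-52 - 80))/7 = ((2*D)/(-132))/7 = ((2*D)*(-1/132))/7 = (-D/66)/7 = -D/462)
r = 2401 (r = (-4 - 1*3)⁴ = (-4 - 3)⁴ = (-7)⁴ = 2401)
(r + 10367) + u(14*(-2), 105) = (2401 + 10367) - (-2)/33 = 12768 - 1/462*(-28) = 12768 + 2/33 = 421346/33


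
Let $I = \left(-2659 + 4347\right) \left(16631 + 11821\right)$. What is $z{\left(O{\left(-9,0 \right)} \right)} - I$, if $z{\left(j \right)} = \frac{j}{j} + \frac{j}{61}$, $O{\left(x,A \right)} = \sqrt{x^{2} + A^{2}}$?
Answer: $- \frac{2929645466}{61} \approx -4.8027 \cdot 10^{7}$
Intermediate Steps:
$O{\left(x,A \right)} = \sqrt{A^{2} + x^{2}}$
$I = 48026976$ ($I = 1688 \cdot 28452 = 48026976$)
$z{\left(j \right)} = 1 + \frac{j}{61}$ ($z{\left(j \right)} = 1 + j \frac{1}{61} = 1 + \frac{j}{61}$)
$z{\left(O{\left(-9,0 \right)} \right)} - I = \left(1 + \frac{\sqrt{0^{2} + \left(-9\right)^{2}}}{61}\right) - 48026976 = \left(1 + \frac{\sqrt{0 + 81}}{61}\right) - 48026976 = \left(1 + \frac{\sqrt{81}}{61}\right) - 48026976 = \left(1 + \frac{1}{61} \cdot 9\right) - 48026976 = \left(1 + \frac{9}{61}\right) - 48026976 = \frac{70}{61} - 48026976 = - \frac{2929645466}{61}$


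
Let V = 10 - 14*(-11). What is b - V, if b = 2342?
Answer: 2178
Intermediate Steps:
V = 164 (V = 10 + 154 = 164)
b - V = 2342 - 1*164 = 2342 - 164 = 2178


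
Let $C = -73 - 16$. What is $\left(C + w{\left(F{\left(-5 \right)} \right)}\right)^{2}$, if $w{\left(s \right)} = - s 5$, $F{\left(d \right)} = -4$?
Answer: $4761$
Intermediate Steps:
$w{\left(s \right)} = - 5 s$
$C = -89$
$\left(C + w{\left(F{\left(-5 \right)} \right)}\right)^{2} = \left(-89 - -20\right)^{2} = \left(-89 + 20\right)^{2} = \left(-69\right)^{2} = 4761$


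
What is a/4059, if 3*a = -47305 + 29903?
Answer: -1582/1107 ≈ -1.4291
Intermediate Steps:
a = -17402/3 (a = (-47305 + 29903)/3 = (⅓)*(-17402) = -17402/3 ≈ -5800.7)
a/4059 = -17402/3/4059 = -17402/3*1/4059 = -1582/1107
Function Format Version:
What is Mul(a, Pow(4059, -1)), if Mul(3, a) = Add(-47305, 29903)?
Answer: Rational(-1582, 1107) ≈ -1.4291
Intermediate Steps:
a = Rational(-17402, 3) (a = Mul(Rational(1, 3), Add(-47305, 29903)) = Mul(Rational(1, 3), -17402) = Rational(-17402, 3) ≈ -5800.7)
Mul(a, Pow(4059, -1)) = Mul(Rational(-17402, 3), Pow(4059, -1)) = Mul(Rational(-17402, 3), Rational(1, 4059)) = Rational(-1582, 1107)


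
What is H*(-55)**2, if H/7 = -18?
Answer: -381150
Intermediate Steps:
H = -126 (H = 7*(-18) = -126)
H*(-55)**2 = -126*(-55)**2 = -126*3025 = -381150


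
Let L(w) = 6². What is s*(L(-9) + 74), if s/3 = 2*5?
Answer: 3300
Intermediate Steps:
L(w) = 36
s = 30 (s = 3*(2*5) = 3*10 = 30)
s*(L(-9) + 74) = 30*(36 + 74) = 30*110 = 3300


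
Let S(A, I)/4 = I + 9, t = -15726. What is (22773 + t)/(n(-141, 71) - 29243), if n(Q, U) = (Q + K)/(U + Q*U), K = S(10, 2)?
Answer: -2415420/10023287 ≈ -0.24098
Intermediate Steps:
S(A, I) = 36 + 4*I (S(A, I) = 4*(I + 9) = 4*(9 + I) = 36 + 4*I)
K = 44 (K = 36 + 4*2 = 36 + 8 = 44)
n(Q, U) = (44 + Q)/(U + Q*U) (n(Q, U) = (Q + 44)/(U + Q*U) = (44 + Q)/(U + Q*U))
(22773 + t)/(n(-141, 71) - 29243) = (22773 - 15726)/((44 - 141)/(71*(1 - 141)) - 29243) = 7047/((1/71)*(-97)/(-140) - 29243) = 7047/((1/71)*(-1/140)*(-97) - 29243) = 7047/(97/9940 - 29243) = 7047/(-290675323/9940) = 7047*(-9940/290675323) = -2415420/10023287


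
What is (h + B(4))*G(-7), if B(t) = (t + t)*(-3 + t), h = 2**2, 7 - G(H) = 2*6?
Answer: -60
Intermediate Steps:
G(H) = -5 (G(H) = 7 - 2*6 = 7 - 1*12 = 7 - 12 = -5)
h = 4
B(t) = 2*t*(-3 + t) (B(t) = (2*t)*(-3 + t) = 2*t*(-3 + t))
(h + B(4))*G(-7) = (4 + 2*4*(-3 + 4))*(-5) = (4 + 2*4*1)*(-5) = (4 + 8)*(-5) = 12*(-5) = -60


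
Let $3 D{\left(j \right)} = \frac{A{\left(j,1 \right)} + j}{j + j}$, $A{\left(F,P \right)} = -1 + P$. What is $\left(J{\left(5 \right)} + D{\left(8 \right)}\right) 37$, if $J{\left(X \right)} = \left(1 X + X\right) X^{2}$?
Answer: $\frac{55537}{6} \approx 9256.2$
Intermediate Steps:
$D{\left(j \right)} = \frac{1}{6}$ ($D{\left(j \right)} = \frac{\left(\left(-1 + 1\right) + j\right) \frac{1}{j + j}}{3} = \frac{\left(0 + j\right) \frac{1}{2 j}}{3} = \frac{j \frac{1}{2 j}}{3} = \frac{1}{3} \cdot \frac{1}{2} = \frac{1}{6}$)
$J{\left(X \right)} = 2 X^{3}$ ($J{\left(X \right)} = \left(X + X\right) X^{2} = 2 X X^{2} = 2 X^{3}$)
$\left(J{\left(5 \right)} + D{\left(8 \right)}\right) 37 = \left(2 \cdot 5^{3} + \frac{1}{6}\right) 37 = \left(2 \cdot 125 + \frac{1}{6}\right) 37 = \left(250 + \frac{1}{6}\right) 37 = \frac{1501}{6} \cdot 37 = \frac{55537}{6}$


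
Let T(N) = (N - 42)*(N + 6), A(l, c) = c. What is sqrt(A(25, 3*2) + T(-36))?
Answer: sqrt(2346) ≈ 48.436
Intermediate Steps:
T(N) = (-42 + N)*(6 + N)
sqrt(A(25, 3*2) + T(-36)) = sqrt(3*2 + (-252 + (-36)**2 - 36*(-36))) = sqrt(6 + (-252 + 1296 + 1296)) = sqrt(6 + 2340) = sqrt(2346)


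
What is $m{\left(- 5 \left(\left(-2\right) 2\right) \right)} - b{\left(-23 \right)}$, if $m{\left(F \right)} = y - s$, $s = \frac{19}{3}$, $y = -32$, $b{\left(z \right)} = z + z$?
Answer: $\frac{23}{3} \approx 7.6667$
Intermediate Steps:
$b{\left(z \right)} = 2 z$
$s = \frac{19}{3}$ ($s = 19 \cdot \frac{1}{3} = \frac{19}{3} \approx 6.3333$)
$m{\left(F \right)} = - \frac{115}{3}$ ($m{\left(F \right)} = -32 - \frac{19}{3} = - \frac{115}{3}$)
$m{\left(- 5 \left(\left(-2\right) 2\right) \right)} - b{\left(-23 \right)} = - \frac{115}{3} - 2 \left(-23\right) = - \frac{115}{3} - -46 = - \frac{115}{3} + 46 = \frac{23}{3}$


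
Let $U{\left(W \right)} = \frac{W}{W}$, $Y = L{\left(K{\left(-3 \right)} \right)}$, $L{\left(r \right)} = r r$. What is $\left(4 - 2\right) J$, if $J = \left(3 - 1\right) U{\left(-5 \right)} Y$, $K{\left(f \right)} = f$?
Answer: $36$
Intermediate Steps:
$L{\left(r \right)} = r^{2}$
$Y = 9$ ($Y = \left(-3\right)^{2} = 9$)
$U{\left(W \right)} = 1$
$J = 18$ ($J = \left(3 - 1\right) 1 \cdot 9 = 2 \cdot 1 \cdot 9 = 2 \cdot 9 = 18$)
$\left(4 - 2\right) J = \left(4 - 2\right) 18 = 2 \cdot 18 = 36$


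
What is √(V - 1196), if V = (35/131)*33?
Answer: I*√20373251/131 ≈ 34.456*I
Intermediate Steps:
V = 1155/131 (V = (35*(1/131))*33 = (35/131)*33 = 1155/131 ≈ 8.8168)
√(V - 1196) = √(1155/131 - 1196) = √(-155521/131) = I*√20373251/131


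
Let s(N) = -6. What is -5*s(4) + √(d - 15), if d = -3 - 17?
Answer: 30 + I*√35 ≈ 30.0 + 5.9161*I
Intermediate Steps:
d = -20
-5*s(4) + √(d - 15) = -5*(-6) + √(-20 - 15) = 30 + √(-35) = 30 + I*√35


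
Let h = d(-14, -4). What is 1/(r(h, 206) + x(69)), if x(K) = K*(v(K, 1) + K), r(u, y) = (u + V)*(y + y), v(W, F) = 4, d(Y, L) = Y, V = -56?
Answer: -1/23803 ≈ -4.2011e-5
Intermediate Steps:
h = -14
r(u, y) = 2*y*(-56 + u) (r(u, y) = (u - 56)*(y + y) = (-56 + u)*(2*y) = 2*y*(-56 + u))
x(K) = K*(4 + K)
1/(r(h, 206) + x(69)) = 1/(2*206*(-56 - 14) + 69*(4 + 69)) = 1/(2*206*(-70) + 69*73) = 1/(-28840 + 5037) = 1/(-23803) = -1/23803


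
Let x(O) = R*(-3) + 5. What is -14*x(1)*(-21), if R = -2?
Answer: 3234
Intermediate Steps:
x(O) = 11 (x(O) = -2*(-3) + 5 = 6 + 5 = 11)
-14*x(1)*(-21) = -14*11*(-21) = -154*(-21) = 3234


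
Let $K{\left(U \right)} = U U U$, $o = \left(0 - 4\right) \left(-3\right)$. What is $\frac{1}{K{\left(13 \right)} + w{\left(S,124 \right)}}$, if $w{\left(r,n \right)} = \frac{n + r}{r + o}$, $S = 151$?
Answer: $\frac{163}{358386} \approx 0.00045482$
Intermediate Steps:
$o = 12$ ($o = \left(-4\right) \left(-3\right) = 12$)
$K{\left(U \right)} = U^{3}$ ($K{\left(U \right)} = U^{2} U = U^{3}$)
$w{\left(r,n \right)} = \frac{n + r}{12 + r}$ ($w{\left(r,n \right)} = \frac{n + r}{r + 12} = \frac{n + r}{12 + r}$)
$\frac{1}{K{\left(13 \right)} + w{\left(S,124 \right)}} = \frac{1}{13^{3} + \frac{124 + 151}{12 + 151}} = \frac{1}{2197 + \frac{1}{163} \cdot 275} = \frac{1}{2197 + \frac{275}{163}} = \frac{1}{\frac{358386}{163}} = \frac{163}{358386}$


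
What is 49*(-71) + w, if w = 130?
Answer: -3349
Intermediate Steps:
49*(-71) + w = 49*(-71) + 130 = -3479 + 130 = -3349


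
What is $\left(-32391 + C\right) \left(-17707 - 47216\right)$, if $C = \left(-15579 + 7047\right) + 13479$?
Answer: $1781746812$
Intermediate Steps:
$C = 4947$ ($C = -8532 + 13479 = 4947$)
$\left(-32391 + C\right) \left(-17707 - 47216\right) = \left(-32391 + 4947\right) \left(-17707 - 47216\right) = \left(-27444\right) \left(-64923\right) = 1781746812$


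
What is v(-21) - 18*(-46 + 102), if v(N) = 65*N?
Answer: -2373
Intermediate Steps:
v(-21) - 18*(-46 + 102) = 65*(-21) - 18*(-46 + 102) = -1365 - 18*56 = -1365 - 1008 = -2373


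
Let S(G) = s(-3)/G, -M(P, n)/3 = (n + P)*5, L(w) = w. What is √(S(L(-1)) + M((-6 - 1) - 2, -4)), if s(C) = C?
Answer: 3*√22 ≈ 14.071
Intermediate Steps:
M(P, n) = -15*P - 15*n (M(P, n) = -3*(n + P)*5 = -3*(P + n)*5 = -3*(5*P + 5*n) = -15*P - 15*n)
S(G) = -3/G
√(S(L(-1)) + M((-6 - 1) - 2, -4)) = √(-3/(-1) + (-15*((-6 - 1) - 2) - 15*(-4))) = √(-3*(-1) + (-15*(-7 - 2) + 60)) = √(3 + (-15*(-9) + 60)) = √(3 + (135 + 60)) = √(3 + 195) = √198 = 3*√22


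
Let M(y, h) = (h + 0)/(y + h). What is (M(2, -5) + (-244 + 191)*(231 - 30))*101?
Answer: -3227354/3 ≈ -1.0758e+6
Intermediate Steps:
M(y, h) = h/(h + y)
(M(2, -5) + (-244 + 191)*(231 - 30))*101 = (-5/(-5 + 2) + (-244 + 191)*(231 - 30))*101 = (-5/(-3) - 53*201)*101 = (-5*(-⅓) - 10653)*101 = (5/3 - 10653)*101 = -31954/3*101 = -3227354/3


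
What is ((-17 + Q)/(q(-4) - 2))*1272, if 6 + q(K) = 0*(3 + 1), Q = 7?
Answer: 1590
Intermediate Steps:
q(K) = -6 (q(K) = -6 + 0*(3 + 1) = -6 + 0*4 = -6 + 0 = -6)
((-17 + Q)/(q(-4) - 2))*1272 = ((-17 + 7)/(-6 - 2))*1272 = -10/(-8)*1272 = -10*(-⅛)*1272 = (5/4)*1272 = 1590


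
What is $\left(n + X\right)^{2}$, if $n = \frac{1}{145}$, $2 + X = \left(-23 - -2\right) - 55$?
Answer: $\frac{127893481}{21025} \approx 6082.9$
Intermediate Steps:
$X = -78$ ($X = -2 - 76 = -78$)
$n = \frac{1}{145} \approx 0.0068966$
$\left(n + X\right)^{2} = \left(\frac{1}{145} - 78\right)^{2} = \left(- \frac{11309}{145}\right)^{2} = \frac{127893481}{21025}$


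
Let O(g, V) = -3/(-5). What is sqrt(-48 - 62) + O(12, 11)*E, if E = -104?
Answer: -312/5 + I*sqrt(110) ≈ -62.4 + 10.488*I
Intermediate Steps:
O(g, V) = 3/5 (O(g, V) = -3*(-1/5) = 3/5)
sqrt(-48 - 62) + O(12, 11)*E = sqrt(-48 - 62) + (3/5)*(-104) = sqrt(-110) - 312/5 = I*sqrt(110) - 312/5 = -312/5 + I*sqrt(110)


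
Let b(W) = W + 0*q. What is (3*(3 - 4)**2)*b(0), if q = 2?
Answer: 0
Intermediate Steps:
b(W) = W (b(W) = W + 0*2 = W + 0 = W)
(3*(3 - 4)**2)*b(0) = (3*(3 - 4)**2)*0 = (3*(-1)**2)*0 = (3*1)*0 = 3*0 = 0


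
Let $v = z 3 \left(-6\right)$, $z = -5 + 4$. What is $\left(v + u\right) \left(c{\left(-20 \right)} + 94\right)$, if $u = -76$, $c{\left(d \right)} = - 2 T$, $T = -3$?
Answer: $-5800$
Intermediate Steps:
$c{\left(d \right)} = 6$ ($c{\left(d \right)} = \left(-2\right) \left(-3\right) = 6$)
$z = -1$
$v = 18$ ($v = \left(-1\right) 3 \left(-6\right) = \left(-3\right) \left(-6\right) = 18$)
$\left(v + u\right) \left(c{\left(-20 \right)} + 94\right) = \left(18 - 76\right) \left(6 + 94\right) = \left(-58\right) 100 = -5800$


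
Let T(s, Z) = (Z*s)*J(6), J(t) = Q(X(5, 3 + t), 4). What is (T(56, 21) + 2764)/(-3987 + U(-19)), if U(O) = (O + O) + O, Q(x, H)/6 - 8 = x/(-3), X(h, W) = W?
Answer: -9511/1011 ≈ -9.4075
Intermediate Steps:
Q(x, H) = 48 - 2*x (Q(x, H) = 48 + 6*(x/(-3)) = 48 + 6*(x*(-1/3)) = 48 + 6*(-x/3) = 48 - 2*x)
J(t) = 42 - 2*t (J(t) = 48 - 2*(3 + t) = 48 + (-6 - 2*t) = 42 - 2*t)
U(O) = 3*O (U(O) = 2*O + O = 3*O)
T(s, Z) = 30*Z*s (T(s, Z) = (Z*s)*(42 - 2*6) = (Z*s)*(42 - 12) = (Z*s)*30 = 30*Z*s)
(T(56, 21) + 2764)/(-3987 + U(-19)) = (30*21*56 + 2764)/(-3987 + 3*(-19)) = (35280 + 2764)/(-3987 - 57) = 38044/(-4044) = 38044*(-1/4044) = -9511/1011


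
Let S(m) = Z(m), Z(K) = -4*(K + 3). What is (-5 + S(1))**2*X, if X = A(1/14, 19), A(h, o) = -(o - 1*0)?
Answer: -8379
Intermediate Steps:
Z(K) = -12 - 4*K (Z(K) = -4*(3 + K) = -12 - 4*K)
S(m) = -12 - 4*m
A(h, o) = -o (A(h, o) = -(o + 0) = -o)
X = -19 (X = -1*19 = -19)
(-5 + S(1))**2*X = (-5 + (-12 - 4*1))**2*(-19) = (-5 + (-12 - 4))**2*(-19) = (-5 - 16)**2*(-19) = (-21)**2*(-19) = 441*(-19) = -8379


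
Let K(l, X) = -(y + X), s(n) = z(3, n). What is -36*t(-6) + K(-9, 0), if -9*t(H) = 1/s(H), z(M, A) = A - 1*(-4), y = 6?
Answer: -8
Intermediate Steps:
z(M, A) = 4 + A (z(M, A) = A + 4 = 4 + A)
s(n) = 4 + n
K(l, X) = -6 - X (K(l, X) = -(6 + X) = -6 - X)
t(H) = -1/(9*(4 + H))
-36*t(-6) + K(-9, 0) = -(-36)/(36 + 9*(-6)) + (-6 - 1*0) = -(-36)/(36 - 54) + (-6 + 0) = -(-36)/(-18) - 6 = -(-36)*(-1)/18 - 6 = -36*1/18 - 6 = -2 - 6 = -8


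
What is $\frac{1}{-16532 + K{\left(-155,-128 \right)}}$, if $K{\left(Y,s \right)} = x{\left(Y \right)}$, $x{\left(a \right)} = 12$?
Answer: $- \frac{1}{16520} \approx -6.0533 \cdot 10^{-5}$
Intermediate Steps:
$K{\left(Y,s \right)} = 12$
$\frac{1}{-16532 + K{\left(-155,-128 \right)}} = \frac{1}{-16532 + 12} = \frac{1}{-16520} = - \frac{1}{16520}$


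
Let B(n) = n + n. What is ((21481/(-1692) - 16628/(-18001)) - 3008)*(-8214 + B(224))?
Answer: 7598723866349/324018 ≈ 2.3452e+7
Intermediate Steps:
B(n) = 2*n
((21481/(-1692) - 16628/(-18001)) - 3008)*(-8214 + B(224)) = ((21481/(-1692) - 16628/(-18001)) - 3008)*(-8214 + 2*224) = ((21481*(-1/1692) - 16628*(-1/18001)) - 3008)*(-8214 + 448) = ((-21481/1692 + 16628/18001) - 3008)*(-7766) = (-7628615/648036 - 3008)*(-7766) = -1956920903/648036*(-7766) = 7598723866349/324018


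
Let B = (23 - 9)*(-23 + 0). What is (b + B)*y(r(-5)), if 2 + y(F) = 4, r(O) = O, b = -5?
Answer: -654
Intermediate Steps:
y(F) = 2 (y(F) = -2 + 4 = 2)
B = -322 (B = 14*(-23) = -322)
(b + B)*y(r(-5)) = (-5 - 322)*2 = -327*2 = -654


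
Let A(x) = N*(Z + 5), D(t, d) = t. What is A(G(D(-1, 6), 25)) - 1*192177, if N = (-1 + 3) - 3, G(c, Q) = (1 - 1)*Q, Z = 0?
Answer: -192182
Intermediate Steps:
G(c, Q) = 0 (G(c, Q) = 0*Q = 0)
N = -1 (N = 2 - 3 = -1)
A(x) = -5 (A(x) = -(0 + 5) = -1*5 = -5)
A(G(D(-1, 6), 25)) - 1*192177 = -5 - 1*192177 = -5 - 192177 = -192182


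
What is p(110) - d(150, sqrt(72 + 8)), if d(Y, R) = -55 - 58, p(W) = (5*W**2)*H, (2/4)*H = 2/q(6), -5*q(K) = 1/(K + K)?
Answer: -14519887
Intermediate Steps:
q(K) = -1/(10*K) (q(K) = -1/(5*(K + K)) = -1/(2*K)/5 = -1/(10*K))
H = -240 (H = 2*(2/((-1/10/6))) = 2*(2/((-1/10*1/6))) = 2*(2/(-1/60)) = 2*(2*(-60)) = 2*(-120) = -240)
p(W) = -1200*W**2 (p(W) = (5*W**2)*(-240) = -1200*W**2)
d(Y, R) = -113
p(110) - d(150, sqrt(72 + 8)) = -1200*110**2 - 1*(-113) = -1200*12100 + 113 = -14520000 + 113 = -14519887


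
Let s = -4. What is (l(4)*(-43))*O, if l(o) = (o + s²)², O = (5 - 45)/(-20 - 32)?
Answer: -172000/13 ≈ -13231.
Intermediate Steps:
O = 10/13 (O = -40/(-52) = -40*(-1/52) = 10/13 ≈ 0.76923)
l(o) = (16 + o)² (l(o) = (o + (-4)²)² = (o + 16)² = (16 + o)²)
(l(4)*(-43))*O = ((16 + 4)²*(-43))*(10/13) = (20²*(-43))*(10/13) = (400*(-43))*(10/13) = -17200*10/13 = -172000/13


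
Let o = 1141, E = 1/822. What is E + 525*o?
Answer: 492398551/822 ≈ 5.9903e+5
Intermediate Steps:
E = 1/822 ≈ 0.0012165
E + 525*o = 1/822 + 525*1141 = 1/822 + 599025 = 492398551/822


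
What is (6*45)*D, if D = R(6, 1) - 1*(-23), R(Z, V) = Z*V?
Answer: 7830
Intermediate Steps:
R(Z, V) = V*Z
D = 29 (D = 1*6 - 1*(-23) = 6 + 23 = 29)
(6*45)*D = (6*45)*29 = 270*29 = 7830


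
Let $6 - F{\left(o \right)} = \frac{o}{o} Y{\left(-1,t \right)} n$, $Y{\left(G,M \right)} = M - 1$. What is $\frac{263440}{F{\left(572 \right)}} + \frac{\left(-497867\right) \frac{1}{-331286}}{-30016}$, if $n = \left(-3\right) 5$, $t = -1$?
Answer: $- \frac{327451988861281}{29831641728} \approx -10977.0$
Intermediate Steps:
$Y{\left(G,M \right)} = -1 + M$
$n = -15$
$F{\left(o \right)} = -24$ ($F{\left(o \right)} = 6 - \frac{o}{o} \left(-1 - 1\right) \left(-15\right) = 6 - 1 \left(-2\right) \left(-15\right) = 6 - \left(-2\right) \left(-15\right) = 6 - 30 = -24$)
$\frac{263440}{F{\left(572 \right)}} + \frac{\left(-497867\right) \frac{1}{-331286}}{-30016} = \frac{263440}{-24} + \frac{\left(-497867\right) \frac{1}{-331286}}{-30016} = 263440 \left(- \frac{1}{24}\right) + \left(-497867\right) \left(- \frac{1}{331286}\right) \left(- \frac{1}{30016}\right) = - \frac{32930}{3} + \frac{497867}{331286} \left(- \frac{1}{30016}\right) = - \frac{32930}{3} - \frac{497867}{9943880576} = - \frac{327451988861281}{29831641728}$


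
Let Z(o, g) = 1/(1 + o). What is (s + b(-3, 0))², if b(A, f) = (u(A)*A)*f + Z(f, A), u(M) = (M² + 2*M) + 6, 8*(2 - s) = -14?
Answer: 361/16 ≈ 22.563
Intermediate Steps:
s = 15/4 (s = 2 - ⅛*(-14) = 2 + 7/4 = 15/4 ≈ 3.7500)
u(M) = 6 + M² + 2*M
b(A, f) = 1/(1 + f) + A*f*(6 + A² + 2*A) (b(A, f) = ((6 + A² + 2*A)*A)*f + 1/(1 + f) = (A*(6 + A² + 2*A))*f + 1/(1 + f) = A*f*(6 + A² + 2*A) + 1/(1 + f) = 1/(1 + f) + A*f*(6 + A² + 2*A))
(s + b(-3, 0))² = (15/4 + (1 - 3*0*(1 + 0)*(6 + (-3)² + 2*(-3)))/(1 + 0))² = (15/4 + (1 - 3*0*1*(6 + 9 - 6))/1)² = (15/4 + 1*(1 - 3*0*1*9))² = (15/4 + 1*(1 + 0))² = (15/4 + 1*1)² = (15/4 + 1)² = (19/4)² = 361/16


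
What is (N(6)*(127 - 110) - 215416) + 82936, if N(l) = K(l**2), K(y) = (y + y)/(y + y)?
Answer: -132463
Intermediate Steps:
K(y) = 1 (K(y) = (2*y)/((2*y)) = (2*y)*(1/(2*y)) = 1)
N(l) = 1
(N(6)*(127 - 110) - 215416) + 82936 = (1*(127 - 110) - 215416) + 82936 = (1*17 - 215416) + 82936 = (17 - 215416) + 82936 = -215399 + 82936 = -132463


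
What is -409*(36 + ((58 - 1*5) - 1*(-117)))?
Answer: -84254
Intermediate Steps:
-409*(36 + ((58 - 1*5) - 1*(-117))) = -409*(36 + ((58 - 5) + 117)) = -409*(36 + (53 + 117)) = -409*(36 + 170) = -409*206 = -84254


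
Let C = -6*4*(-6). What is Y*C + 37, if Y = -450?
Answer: -64763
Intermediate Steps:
C = 144 (C = -24*(-6) = 144)
Y*C + 37 = -450*144 + 37 = -64800 + 37 = -64763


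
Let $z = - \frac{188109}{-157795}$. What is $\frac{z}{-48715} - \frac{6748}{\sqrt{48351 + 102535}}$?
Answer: $- \frac{188109}{7686983425} - \frac{3374 \sqrt{150886}}{75443} \approx -17.372$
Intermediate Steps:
$z = \frac{188109}{157795}$ ($z = \left(-188109\right) \left(- \frac{1}{157795}\right) = \frac{188109}{157795} \approx 1.1921$)
$\frac{z}{-48715} - \frac{6748}{\sqrt{48351 + 102535}} = \frac{188109}{157795 \left(-48715\right)} - \frac{6748}{\sqrt{48351 + 102535}} = \frac{188109}{157795} \left(- \frac{1}{48715}\right) - \frac{6748}{\sqrt{150886}} = - \frac{188109}{7686983425} - 6748 \frac{\sqrt{150886}}{150886} = - \frac{188109}{7686983425} - \frac{3374 \sqrt{150886}}{75443}$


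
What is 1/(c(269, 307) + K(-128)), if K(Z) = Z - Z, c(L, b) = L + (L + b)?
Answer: 1/845 ≈ 0.0011834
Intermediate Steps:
c(L, b) = b + 2*L
K(Z) = 0
1/(c(269, 307) + K(-128)) = 1/((307 + 2*269) + 0) = 1/((307 + 538) + 0) = 1/(845 + 0) = 1/845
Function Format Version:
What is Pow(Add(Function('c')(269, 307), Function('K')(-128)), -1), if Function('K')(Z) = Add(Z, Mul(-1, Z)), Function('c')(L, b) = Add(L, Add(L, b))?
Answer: Rational(1, 845) ≈ 0.0011834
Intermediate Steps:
Function('c')(L, b) = Add(b, Mul(2, L))
Function('K')(Z) = 0
Pow(Add(Function('c')(269, 307), Function('K')(-128)), -1) = Pow(Add(Add(307, Mul(2, 269)), 0), -1) = Pow(Add(Add(307, 538), 0), -1) = Pow(Add(845, 0), -1) = Pow(845, -1) = Rational(1, 845)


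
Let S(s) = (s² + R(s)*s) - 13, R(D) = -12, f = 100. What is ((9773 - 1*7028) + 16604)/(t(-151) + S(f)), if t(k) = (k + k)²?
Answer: 19349/99991 ≈ 0.19351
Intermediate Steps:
t(k) = 4*k² (t(k) = (2*k)² = 4*k²)
S(s) = -13 + s² - 12*s (S(s) = (s² - 12*s) - 13 = -13 + s² - 12*s)
((9773 - 1*7028) + 16604)/(t(-151) + S(f)) = ((9773 - 1*7028) + 16604)/(4*(-151)² + (-13 + 100² - 12*100)) = ((9773 - 7028) + 16604)/(4*22801 + (-13 + 10000 - 1200)) = (2745 + 16604)/(91204 + 8787) = 19349/99991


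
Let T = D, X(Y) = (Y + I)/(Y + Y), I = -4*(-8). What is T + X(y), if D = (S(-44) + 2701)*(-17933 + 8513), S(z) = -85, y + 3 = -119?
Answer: -3006411795/122 ≈ -2.4643e+7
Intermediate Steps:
y = -122 (y = -3 - 119 = -122)
I = 32
X(Y) = (32 + Y)/(2*Y) (X(Y) = (Y + 32)/(Y + Y) = (32 + Y)/((2*Y)) = (32 + Y)*(1/(2*Y)) = (32 + Y)/(2*Y))
D = -24642720 (D = (-85 + 2701)*(-17933 + 8513) = 2616*(-9420) = -24642720)
T = -24642720
T + X(y) = -24642720 + (1/2)*(32 - 122)/(-122) = -24642720 + (1/2)*(-1/122)*(-90) = -24642720 + 45/122 = -3006411795/122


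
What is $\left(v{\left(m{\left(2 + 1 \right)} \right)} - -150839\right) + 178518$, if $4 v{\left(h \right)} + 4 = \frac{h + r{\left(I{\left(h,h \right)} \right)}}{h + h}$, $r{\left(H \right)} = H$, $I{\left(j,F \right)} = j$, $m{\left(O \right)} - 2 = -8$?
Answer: $\frac{1317425}{4} \approx 3.2936 \cdot 10^{5}$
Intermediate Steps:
$m{\left(O \right)} = -6$ ($m{\left(O \right)} = 2 - 8 = -6$)
$v{\left(h \right)} = - \frac{3}{4}$ ($v{\left(h \right)} = -1 + \frac{\left(h + h\right) \frac{1}{h + h}}{4} = -1 + \frac{2 h \frac{1}{2 h}}{4} = -1 + \frac{1}{4} \cdot 1 = -1 + \frac{1}{4} = - \frac{3}{4}$)
$\left(v{\left(m{\left(2 + 1 \right)} \right)} - -150839\right) + 178518 = \left(- \frac{3}{4} - -150839\right) + 178518 = \left(- \frac{3}{4} + 150839\right) + 178518 = \frac{603353}{4} + 178518 = \frac{1317425}{4}$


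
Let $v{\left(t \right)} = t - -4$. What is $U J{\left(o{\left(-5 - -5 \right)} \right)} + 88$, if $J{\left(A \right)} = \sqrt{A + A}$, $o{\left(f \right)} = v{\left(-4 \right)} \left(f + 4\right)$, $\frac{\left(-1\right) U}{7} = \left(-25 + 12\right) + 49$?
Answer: $88$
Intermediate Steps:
$v{\left(t \right)} = 4 + t$ ($v{\left(t \right)} = t + 4 = 4 + t$)
$U = -252$ ($U = - 7 \left(\left(-25 + 12\right) + 49\right) = - 7 \left(-13 + 49\right) = \left(-7\right) 36 = -252$)
$o{\left(f \right)} = 0$ ($o{\left(f \right)} = \left(4 - 4\right) \left(f + 4\right) = 0 \left(4 + f\right) = 0$)
$J{\left(A \right)} = \sqrt{2} \sqrt{A}$ ($J{\left(A \right)} = \sqrt{2 A} = \sqrt{2} \sqrt{A}$)
$U J{\left(o{\left(-5 - -5 \right)} \right)} + 88 = - 252 \sqrt{2} \sqrt{0} + 88 = - 252 \sqrt{2} \cdot 0 + 88 = \left(-252\right) 0 + 88 = 0 + 88 = 88$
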